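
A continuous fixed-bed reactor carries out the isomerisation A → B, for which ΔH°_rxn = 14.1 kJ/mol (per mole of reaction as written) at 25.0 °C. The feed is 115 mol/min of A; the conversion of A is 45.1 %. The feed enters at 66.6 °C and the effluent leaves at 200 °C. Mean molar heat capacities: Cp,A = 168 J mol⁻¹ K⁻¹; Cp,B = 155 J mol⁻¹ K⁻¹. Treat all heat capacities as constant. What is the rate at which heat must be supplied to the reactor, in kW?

Extent of reaction ξ = 0.451 × 115 = 51.865 mol/min
Reaction term: ξ·ΔH°_rxn = 51.865 × 14.1 = 731.3 kJ/min
Sensible, feed 66.6→25 °C: -803.71 kJ/min
Outlet flows (mol/min): A 63.135, B 51.865
Sensible, products 25→200 °C: 3263 kJ/min
Q = ΔH = 3190.6 kJ/min = 53.177 kW
Heat supplied = 53.177 kW

Q_in = 53.2 kW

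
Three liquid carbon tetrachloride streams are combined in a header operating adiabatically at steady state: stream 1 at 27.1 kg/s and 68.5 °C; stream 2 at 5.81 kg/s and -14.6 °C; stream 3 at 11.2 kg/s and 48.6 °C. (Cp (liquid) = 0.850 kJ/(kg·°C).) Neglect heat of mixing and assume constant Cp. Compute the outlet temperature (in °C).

T_out = 52.5 °C

Energy balance with Q = 0: Σ ṁᵢCp,ᵢ(T_out − Tᵢ) = 0
Σ ṁᵢCp,ᵢTᵢ = 27.1×0.850×68.5 + 5.81×0.850×-14.6 + 11.2×0.850×48.6 = 1968.5
Σ ṁᵢCp,ᵢ = 27.1×0.850 + 5.81×0.850 + 11.2×0.850 = 37.493
T_out = 1968.5 / 37.493 = 52.502 °C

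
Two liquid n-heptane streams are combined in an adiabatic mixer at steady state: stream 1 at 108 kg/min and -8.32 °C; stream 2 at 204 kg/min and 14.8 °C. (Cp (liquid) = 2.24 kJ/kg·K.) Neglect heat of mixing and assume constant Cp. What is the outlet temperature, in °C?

No heat crosses the boundary, so H_out = H_in.
Σ ṁᵢCp,ᵢTᵢ = 108×2.24×-8.32 + 204×2.24×14.8 = 4750.2
Σ ṁᵢCp,ᵢ = 108×2.24 + 204×2.24 = 698.88
T_out = 4750.2 / 698.88 = 6.7969 °C

T_out = 6.80 °C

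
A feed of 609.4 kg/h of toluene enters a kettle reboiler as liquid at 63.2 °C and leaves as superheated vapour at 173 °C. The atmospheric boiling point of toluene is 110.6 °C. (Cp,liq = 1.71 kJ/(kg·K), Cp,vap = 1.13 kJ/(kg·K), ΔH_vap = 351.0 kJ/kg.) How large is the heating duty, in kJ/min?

Q = 5100 kJ/min

liquid 63.2→110.6 °C: 81.054 kJ/kg
vaporisation at 110.6 °C: 351 kJ/kg
vapour 110.6→173 °C: 70.512 kJ/kg
Δh = 81.054 + 351 + 70.512 = 502.57 kJ/kg
Q = ṁ·Δh = 609.4 kg/h × 502.57 kJ/kg = 306260 kJ/h
|Q| = 85.073 kW = 5104.4 kJ/min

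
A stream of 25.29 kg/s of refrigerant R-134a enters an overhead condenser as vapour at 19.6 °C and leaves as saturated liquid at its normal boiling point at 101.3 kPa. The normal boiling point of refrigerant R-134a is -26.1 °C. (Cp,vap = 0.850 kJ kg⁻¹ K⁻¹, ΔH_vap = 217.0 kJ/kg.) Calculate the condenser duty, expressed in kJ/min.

vapour 19.6→-26.1 °C: -38.845 kJ/kg
condensation at -26.1 °C: -217 kJ/kg
Δh = -38.845 + -217 = -255.84 kJ/kg
Q = ṁ·Δh = 25.29 kg/s × -255.84 kJ/kg = -6470.3 kJ/s
|Q| = 6470.3 kW = 388220 kJ/min

Q_c = 388000 kJ/min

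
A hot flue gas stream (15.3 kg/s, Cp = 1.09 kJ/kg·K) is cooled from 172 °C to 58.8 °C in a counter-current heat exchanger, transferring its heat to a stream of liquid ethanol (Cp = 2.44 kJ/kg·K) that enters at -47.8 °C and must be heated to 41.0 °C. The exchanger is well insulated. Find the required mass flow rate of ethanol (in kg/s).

Heat released by hot stream: Q = 15.3 × 1.09 × (172 − 58.8) = 1887.8 kJ/s
Energy balance on cold side (adiabatic exchanger): Q = ṁ_c·Cp_c·(T_c,out − T_c,in)
ṁ_c = 1887.8 / [2.44 × (41.0 − -47.8)] = 8.7129 kg/s

ṁ_c = 8.71 kg/s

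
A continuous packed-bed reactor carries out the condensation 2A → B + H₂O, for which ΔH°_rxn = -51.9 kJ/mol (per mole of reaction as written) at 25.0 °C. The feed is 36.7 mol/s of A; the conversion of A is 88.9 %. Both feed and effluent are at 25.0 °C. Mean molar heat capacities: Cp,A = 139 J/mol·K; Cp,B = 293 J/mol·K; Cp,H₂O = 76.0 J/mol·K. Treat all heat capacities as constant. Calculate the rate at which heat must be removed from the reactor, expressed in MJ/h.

Extent of reaction ξ = 0.889 × 36.7 / 2 = 16.313 mol/s
Reaction term: ξ·ΔH°_rxn = 16.313 × -51.9 = -846.65 kJ/s
Q = ΔH = -846.65 kJ/s = -846.65 kW
Heat removed = 3047.9 MJ/h

Q_out = 3050 MJ/h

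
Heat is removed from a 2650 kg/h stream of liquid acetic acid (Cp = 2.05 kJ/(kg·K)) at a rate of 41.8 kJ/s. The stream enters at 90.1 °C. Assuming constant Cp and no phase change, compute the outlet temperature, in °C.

Q = 41.8 kJ/s = 150480 kJ/h
ΔT = Q/(ṁ·Cp) = 150480/(2650×2.05) = 27.7 K
T_out = 90.1 − 27.7 = 62.4 °C

T_out = 62.4 °C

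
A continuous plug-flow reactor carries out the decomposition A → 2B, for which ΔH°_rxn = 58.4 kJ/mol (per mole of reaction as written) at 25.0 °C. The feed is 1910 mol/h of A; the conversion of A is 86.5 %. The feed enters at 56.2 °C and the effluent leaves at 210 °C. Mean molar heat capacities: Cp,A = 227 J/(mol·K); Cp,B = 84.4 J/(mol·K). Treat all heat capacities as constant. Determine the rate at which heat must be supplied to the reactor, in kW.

Q_in = 40.4 kW

Extent of reaction ξ = 0.865 × 1910 = 1652.2 mol/h
Reaction term: ξ·ΔH°_rxn = 1652.2 × 58.4 = 96486 kJ/h
Sensible, feed 56.2→25 °C: -13527 kJ/h
Outlet flows (mol/h): A 257.85, B 3304.3
Sensible, products 25→210 °C: 62422 kJ/h
Q = ΔH = 145380 kJ/h = 40.383 kW
Heat supplied = 40.383 kW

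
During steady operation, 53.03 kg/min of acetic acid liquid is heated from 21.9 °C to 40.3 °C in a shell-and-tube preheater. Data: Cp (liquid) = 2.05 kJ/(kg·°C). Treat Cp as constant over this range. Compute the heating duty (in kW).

Q = ṁ·Cp·ΔT = 53.03 × 2.05 × (40.3 − 21.9) = 2000.3 kJ/min
Converting: 2000.3 / 60 s = 33.338 kW

Q = 33.3 kW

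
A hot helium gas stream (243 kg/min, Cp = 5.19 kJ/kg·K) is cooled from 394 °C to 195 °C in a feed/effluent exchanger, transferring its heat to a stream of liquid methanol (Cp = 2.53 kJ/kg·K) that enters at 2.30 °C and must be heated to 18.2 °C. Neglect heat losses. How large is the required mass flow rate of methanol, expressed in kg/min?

Heat released by hot stream: Q = 243 × 5.19 × (394 − 195) = 250970 kJ/min
Energy balance on cold side (adiabatic exchanger): Q = ṁ_c·Cp_c·(T_c,out − T_c,in)
ṁ_c = 250970 / [2.53 × (18.2 − 2.30)] = 6238.9 kg/min

ṁ_c = 6240 kg/min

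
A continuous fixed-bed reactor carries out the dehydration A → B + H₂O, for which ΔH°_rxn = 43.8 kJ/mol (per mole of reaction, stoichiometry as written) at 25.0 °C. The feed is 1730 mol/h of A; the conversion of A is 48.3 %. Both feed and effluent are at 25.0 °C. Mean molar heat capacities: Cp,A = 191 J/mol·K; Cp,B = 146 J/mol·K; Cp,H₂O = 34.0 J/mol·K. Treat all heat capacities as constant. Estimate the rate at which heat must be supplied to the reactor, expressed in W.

Extent of reaction ξ = 0.483 × 1730 = 835.59 mol/h
Reaction term: ξ·ΔH°_rxn = 835.59 × 43.8 = 36599 kJ/h
Q = ΔH = 36599 kJ/h = 10.166 kW
Heat supplied = 10166 W

Q_in = 10200 W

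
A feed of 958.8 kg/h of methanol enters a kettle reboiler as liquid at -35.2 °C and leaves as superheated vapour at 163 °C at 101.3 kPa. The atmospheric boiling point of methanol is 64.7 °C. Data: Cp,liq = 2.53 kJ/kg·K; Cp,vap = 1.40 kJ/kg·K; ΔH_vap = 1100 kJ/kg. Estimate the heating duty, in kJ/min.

Q = 23800 kJ/min

liquid -35.2→64.7 °C: 252.75 kJ/kg
vaporisation at 64.7 °C: 1100 kJ/kg
vapour 64.7→163 °C: 137.62 kJ/kg
Δh = 252.75 + 1100 + 137.62 = 1490.4 kJ/kg
Q = ṁ·Δh = 958.8 kg/h × 1490.4 kJ/kg = 1.429e+06 kJ/h
|Q| = 396.93 kW = 23816 kJ/min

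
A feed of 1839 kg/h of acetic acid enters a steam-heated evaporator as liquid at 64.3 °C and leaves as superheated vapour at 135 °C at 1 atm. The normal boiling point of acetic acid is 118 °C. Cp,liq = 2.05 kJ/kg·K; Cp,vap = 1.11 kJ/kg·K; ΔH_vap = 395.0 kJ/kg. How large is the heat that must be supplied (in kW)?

Q = 268 kW

liquid 64.3→118 °C: 110.08 kJ/kg
vaporisation at 118 °C: 395 kJ/kg
vapour 118→135 °C: 18.87 kJ/kg
Δh = 110.08 + 395 + 18.87 = 523.96 kJ/kg
Q = ṁ·Δh = 1839 kg/h × 523.96 kJ/kg = 963550 kJ/h
|Q| = 267.65 kW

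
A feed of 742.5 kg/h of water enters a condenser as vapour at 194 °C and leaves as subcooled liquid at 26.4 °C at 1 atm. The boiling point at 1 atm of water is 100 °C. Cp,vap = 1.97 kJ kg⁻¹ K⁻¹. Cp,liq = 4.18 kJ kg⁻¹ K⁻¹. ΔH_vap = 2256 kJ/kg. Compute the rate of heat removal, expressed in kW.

vapour 194→100 °C: -185.18 kJ/kg
condensation at 100 °C: -2256 kJ/kg
liquid 100→26.4 °C: -307.65 kJ/kg
Δh = -185.18 + -2256 + -307.65 = -2748.8 kJ/kg
Q = ṁ·Δh = 742.5 kg/h × -2748.8 kJ/kg = -2.041e+06 kJ/h
|Q| = 566.95 kW

Q_c = 567 kW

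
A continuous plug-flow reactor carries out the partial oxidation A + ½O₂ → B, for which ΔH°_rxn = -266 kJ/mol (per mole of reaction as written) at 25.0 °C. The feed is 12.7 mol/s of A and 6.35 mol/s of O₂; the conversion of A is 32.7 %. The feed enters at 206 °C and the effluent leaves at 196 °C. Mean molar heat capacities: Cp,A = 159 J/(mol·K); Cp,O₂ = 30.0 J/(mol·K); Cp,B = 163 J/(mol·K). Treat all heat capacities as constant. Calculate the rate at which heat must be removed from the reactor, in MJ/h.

Extent of reaction ξ = 0.327 × 12.7 = 4.1529 mol/s
Reaction term: ξ·ΔH°_rxn = 4.1529 × -266 = -1104.7 kJ/s
Sensible, feed 206→25 °C: -399.97 kJ/s
Outlet flows (mol/s): A 8.5471, O₂ 4.2736, B 4.1529
Sensible, products 25→196 °C: 370.06 kJ/s
Q = ΔH = -1134.6 kJ/s = -1134.6 kW
Heat removed = 4084.5 MJ/h

Q_out = 4080 MJ/h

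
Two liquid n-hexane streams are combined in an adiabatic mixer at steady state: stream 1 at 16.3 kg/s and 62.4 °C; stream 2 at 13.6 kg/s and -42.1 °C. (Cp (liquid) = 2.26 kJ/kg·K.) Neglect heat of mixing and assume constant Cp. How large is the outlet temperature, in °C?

No heat crosses the boundary, so H_out = H_in.
T_out = Σ ṁᵢCp,ᵢTᵢ / Σ ṁᵢCp,ᵢ
      = 1004.7 / 67.574 = 14.868 °C

T_out = 14.9 °C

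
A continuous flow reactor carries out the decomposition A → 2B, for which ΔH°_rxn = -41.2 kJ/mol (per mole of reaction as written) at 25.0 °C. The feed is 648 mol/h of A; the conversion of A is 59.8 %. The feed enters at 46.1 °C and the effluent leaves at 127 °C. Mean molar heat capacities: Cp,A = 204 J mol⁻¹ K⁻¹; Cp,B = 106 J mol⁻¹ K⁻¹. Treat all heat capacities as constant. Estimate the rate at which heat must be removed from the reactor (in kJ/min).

Q_out = 82.6 kJ/min

Extent of reaction ξ = 0.598 × 648 = 387.5 mol/h
Reaction term: ξ·ΔH°_rxn = 387.5 × -41.2 = -15965 kJ/h
Sensible, feed 46.1→25 °C: -2789.3 kJ/h
Outlet flows (mol/h): A 260.5, B 775.01
Sensible, products 25→127 °C: 13800 kJ/h
Q = ΔH = -4954.6 kJ/h = -1.3763 kW
Heat removed = 82.577 kJ/min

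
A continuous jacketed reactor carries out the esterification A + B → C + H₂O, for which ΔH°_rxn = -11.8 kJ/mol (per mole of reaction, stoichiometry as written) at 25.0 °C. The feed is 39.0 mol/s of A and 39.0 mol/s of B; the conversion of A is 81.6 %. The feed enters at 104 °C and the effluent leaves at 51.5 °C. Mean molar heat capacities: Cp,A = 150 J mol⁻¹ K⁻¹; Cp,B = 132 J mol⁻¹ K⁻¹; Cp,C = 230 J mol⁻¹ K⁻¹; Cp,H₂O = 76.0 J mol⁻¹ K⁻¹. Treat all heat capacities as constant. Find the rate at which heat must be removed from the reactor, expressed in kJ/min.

Q_out = 56000 kJ/min

Extent of reaction ξ = 0.816 × 39.0 = 31.824 mol/s
Reaction term: ξ·ΔH°_rxn = 31.824 × -11.8 = -375.52 kJ/s
Sensible, feed 104→25 °C: -868.84 kJ/s
Outlet flows (mol/s): A 7.176, B 7.176, C 31.824, H₂O 31.824
Sensible, products 25→51.5 °C: 311.69 kJ/s
Q = ΔH = -932.68 kJ/s = -932.68 kW
Heat removed = 55961 kJ/min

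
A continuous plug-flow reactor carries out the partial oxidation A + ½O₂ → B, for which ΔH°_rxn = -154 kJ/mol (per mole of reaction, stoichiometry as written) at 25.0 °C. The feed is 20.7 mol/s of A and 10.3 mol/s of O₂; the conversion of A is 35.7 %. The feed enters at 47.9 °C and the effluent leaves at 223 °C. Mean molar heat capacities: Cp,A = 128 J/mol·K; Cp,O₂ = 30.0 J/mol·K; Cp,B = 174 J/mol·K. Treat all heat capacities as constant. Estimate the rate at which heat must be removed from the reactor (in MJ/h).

Extent of reaction ξ = 0.357 × 20.7 = 7.3899 mol/s
Reaction term: ξ·ΔH°_rxn = 7.3899 × -154 = -1138 kJ/s
Sensible, feed 47.9→25 °C: -67.752 kJ/s
Outlet flows (mol/s): A 13.31, O₂ 6.6051, B 7.3899
Sensible, products 25→223 °C: 631.16 kJ/s
Q = ΔH = -574.63 kJ/s = -574.63 kW
Heat removed = 2068.7 MJ/h

Q_out = 2070 MJ/h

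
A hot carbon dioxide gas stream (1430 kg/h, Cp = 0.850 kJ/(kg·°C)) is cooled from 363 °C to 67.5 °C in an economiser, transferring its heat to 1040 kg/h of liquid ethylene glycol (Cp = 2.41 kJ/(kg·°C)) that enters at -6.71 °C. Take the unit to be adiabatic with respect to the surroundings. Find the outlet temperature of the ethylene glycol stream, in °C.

Heat released by hot stream: Q = 1430 × 0.850 × (363 − 67.5) = 359180 kJ/h
Energy balance on cold side (adiabatic exchanger): Q = ṁ_c·Cp_c·(T_c,out − T_c,in)
T_c,out = -6.71 + 359180/(1040 × 2.41) = 136.6 °C

T_c,out = 137 °C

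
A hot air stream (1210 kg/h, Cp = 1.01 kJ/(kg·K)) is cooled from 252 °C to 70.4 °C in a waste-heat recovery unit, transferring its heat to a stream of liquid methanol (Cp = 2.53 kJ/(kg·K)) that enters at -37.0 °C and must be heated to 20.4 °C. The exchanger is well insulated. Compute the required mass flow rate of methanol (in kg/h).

Heat released by hot stream: Q = 1210 × 1.01 × (252 − 70.4) = 221930 kJ/h
Energy balance on cold side (adiabatic exchanger): Q = ṁ_c·Cp_c·(T_c,out − T_c,in)
ṁ_c = 221930 / [2.53 × (20.4 − -37.0)] = 1528.2 kg/h

ṁ_c = 1530 kg/h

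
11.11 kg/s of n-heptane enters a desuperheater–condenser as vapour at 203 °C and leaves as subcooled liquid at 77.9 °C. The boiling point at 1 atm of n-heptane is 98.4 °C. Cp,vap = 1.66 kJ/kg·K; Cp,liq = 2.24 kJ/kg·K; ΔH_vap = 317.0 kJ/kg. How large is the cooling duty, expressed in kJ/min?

Q_c = 358000 kJ/min

vapour 203→98.4 °C: -173.64 kJ/kg
condensation at 98.4 °C: -317 kJ/kg
liquid 98.4→77.9 °C: -45.92 kJ/kg
Δh = -173.64 + -317 + -45.92 = -536.56 kJ/kg
Q = ṁ·Δh = 11.11 kg/s × -536.56 kJ/kg = -5961.1 kJ/s
|Q| = 5961.1 kW = 357670 kJ/min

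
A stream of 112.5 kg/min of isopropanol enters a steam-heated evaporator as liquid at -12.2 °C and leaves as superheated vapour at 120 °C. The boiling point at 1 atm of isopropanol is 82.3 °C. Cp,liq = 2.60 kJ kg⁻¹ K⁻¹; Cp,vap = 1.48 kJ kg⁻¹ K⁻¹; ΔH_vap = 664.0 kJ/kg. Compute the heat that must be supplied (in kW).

Q = 1810 kW

liquid -12.2→82.3 °C: 245.7 kJ/kg
vaporisation at 82.3 °C: 664 kJ/kg
vapour 82.3→120 °C: 55.796 kJ/kg
Δh = 245.7 + 664 + 55.796 = 965.5 kJ/kg
Q = ṁ·Δh = 112.5 kg/min × 965.5 kJ/kg = 108620 kJ/min
|Q| = 1810.3 kW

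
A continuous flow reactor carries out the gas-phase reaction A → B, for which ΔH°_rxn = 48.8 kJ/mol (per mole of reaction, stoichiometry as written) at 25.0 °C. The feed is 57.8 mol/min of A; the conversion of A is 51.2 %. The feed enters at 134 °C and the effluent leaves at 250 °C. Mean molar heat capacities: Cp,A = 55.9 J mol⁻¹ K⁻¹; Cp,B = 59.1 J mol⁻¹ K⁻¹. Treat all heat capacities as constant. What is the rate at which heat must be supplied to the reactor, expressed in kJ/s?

Extent of reaction ξ = 0.512 × 57.8 = 29.594 mol/min
Reaction term: ξ·ΔH°_rxn = 29.594 × 48.8 = 1444.2 kJ/min
Sensible, feed 134→25 °C: -352.18 kJ/min
Outlet flows (mol/min): A 28.206, B 29.594
Sensible, products 25→250 °C: 748.29 kJ/min
Q = ΔH = 1840.3 kJ/min = 30.671 kW
Heat supplied = 30.671 kJ/s

Q_in = 30.7 kJ/s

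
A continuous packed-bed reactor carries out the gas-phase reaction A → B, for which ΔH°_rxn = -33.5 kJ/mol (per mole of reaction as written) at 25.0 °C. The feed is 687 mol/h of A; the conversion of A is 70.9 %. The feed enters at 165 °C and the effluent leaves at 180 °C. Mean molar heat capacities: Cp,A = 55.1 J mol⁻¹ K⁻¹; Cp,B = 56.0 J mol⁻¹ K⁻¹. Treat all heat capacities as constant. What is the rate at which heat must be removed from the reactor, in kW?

Extent of reaction ξ = 0.709 × 687 = 487.08 mol/h
Reaction term: ξ·ΔH°_rxn = 487.08 × -33.5 = -16317 kJ/h
Sensible, feed 165→25 °C: -5299.5 kJ/h
Outlet flows (mol/h): A 199.92, B 487.08
Sensible, products 25→180 °C: 5935.3 kJ/h
Q = ΔH = -15682 kJ/h = -4.356 kW
Heat removed = 4.356 kW

Q_out = 4.36 kW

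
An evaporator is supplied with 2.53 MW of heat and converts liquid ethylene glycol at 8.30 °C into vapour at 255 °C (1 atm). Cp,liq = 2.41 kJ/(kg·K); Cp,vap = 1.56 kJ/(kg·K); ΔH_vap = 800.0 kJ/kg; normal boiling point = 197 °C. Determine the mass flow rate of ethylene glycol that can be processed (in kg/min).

Δh = 2.41×(197−8.30) + 800.0 + 1.56×(255−197) = 1345.2 kJ/kg
Q = 2.53 MW = 2530 kJ/s = 151800 kJ/min
ṁ = Q/Δh = 151800 / 1345.2 = 112.84 kg/min

ṁ = 113 kg/min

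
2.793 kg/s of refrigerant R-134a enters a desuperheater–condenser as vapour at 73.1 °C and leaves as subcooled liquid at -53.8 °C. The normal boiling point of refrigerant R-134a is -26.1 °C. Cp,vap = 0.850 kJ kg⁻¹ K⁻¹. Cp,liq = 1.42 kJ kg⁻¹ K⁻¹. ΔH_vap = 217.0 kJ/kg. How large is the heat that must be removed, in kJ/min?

vapour 73.1→-26.1 °C: -84.32 kJ/kg
condensation at -26.1 °C: -217 kJ/kg
liquid -26.1→-53.8 °C: -39.334 kJ/kg
Δh = -84.32 + -217 + -39.334 = -340.65 kJ/kg
Q = ṁ·Δh = 2.793 kg/s × -340.65 kJ/kg = -951.45 kJ/s
|Q| = 951.45 kW = 57087 kJ/min

Q_c = 57100 kJ/min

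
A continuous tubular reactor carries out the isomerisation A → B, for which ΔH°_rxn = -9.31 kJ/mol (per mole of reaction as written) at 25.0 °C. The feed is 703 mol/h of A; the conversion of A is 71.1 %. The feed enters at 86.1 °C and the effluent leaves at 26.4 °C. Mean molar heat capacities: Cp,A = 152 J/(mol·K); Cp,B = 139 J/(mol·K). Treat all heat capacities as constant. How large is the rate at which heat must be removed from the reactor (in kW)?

Extent of reaction ξ = 0.711 × 703 = 499.83 mol/h
Reaction term: ξ·ΔH°_rxn = 499.83 × -9.31 = -4653.4 kJ/h
Sensible, feed 86.1→25 °C: -6528.9 kJ/h
Outlet flows (mol/h): A 203.17, B 499.83
Sensible, products 25→26.4 °C: 140.5 kJ/h
Q = ΔH = -11042 kJ/h = -3.0672 kW
Heat removed = 3.0672 kW

Q_out = 3.07 kW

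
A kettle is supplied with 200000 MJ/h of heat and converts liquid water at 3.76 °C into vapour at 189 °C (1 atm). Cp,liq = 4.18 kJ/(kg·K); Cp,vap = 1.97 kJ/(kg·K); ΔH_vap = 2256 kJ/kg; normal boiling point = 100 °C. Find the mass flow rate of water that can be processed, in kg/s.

ṁ = 19.6 kg/s

Δh = 4.18×(100−3.76) + 2256 + 1.97×(189−100) = 2833.6 kJ/kg
Q = 200000 MJ/h = 55556 kJ/s = 55556 kJ/s
ṁ = Q/Δh = 55556 / 2833.6 = 19.606 kg/s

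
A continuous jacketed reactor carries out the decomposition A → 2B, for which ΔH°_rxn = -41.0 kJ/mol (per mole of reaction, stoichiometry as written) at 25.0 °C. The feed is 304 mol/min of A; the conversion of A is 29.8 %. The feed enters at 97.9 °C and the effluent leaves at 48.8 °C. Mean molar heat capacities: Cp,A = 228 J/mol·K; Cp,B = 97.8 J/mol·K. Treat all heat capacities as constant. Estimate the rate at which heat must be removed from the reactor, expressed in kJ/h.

Q_out = 431000 kJ/h

Extent of reaction ξ = 0.298 × 304 = 90.592 mol/min
Reaction term: ξ·ΔH°_rxn = 90.592 × -41.0 = -3714.3 kJ/min
Sensible, feed 97.9→25 °C: -5052.8 kJ/min
Outlet flows (mol/min): A 213.41, B 181.18
Sensible, products 25→48.8 °C: 1579.8 kJ/min
Q = ΔH = -7187.3 kJ/min = -119.79 kW
Heat removed = 431240 kJ/h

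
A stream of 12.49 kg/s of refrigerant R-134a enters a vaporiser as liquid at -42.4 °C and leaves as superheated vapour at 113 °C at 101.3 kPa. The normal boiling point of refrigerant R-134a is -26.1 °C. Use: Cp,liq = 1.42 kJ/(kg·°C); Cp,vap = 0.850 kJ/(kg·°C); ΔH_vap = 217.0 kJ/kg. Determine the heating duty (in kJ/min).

liquid -42.4→-26.1 °C: 23.146 kJ/kg
vaporisation at -26.1 °C: 217 kJ/kg
vapour -26.1→113 °C: 118.23 kJ/kg
Δh = 23.146 + 217 + 118.23 = 358.38 kJ/kg
Q = ṁ·Δh = 12.49 kg/s × 358.38 kJ/kg = 4476.2 kJ/s
|Q| = 4476.2 kW = 268570 kJ/min

Q = 269000 kJ/min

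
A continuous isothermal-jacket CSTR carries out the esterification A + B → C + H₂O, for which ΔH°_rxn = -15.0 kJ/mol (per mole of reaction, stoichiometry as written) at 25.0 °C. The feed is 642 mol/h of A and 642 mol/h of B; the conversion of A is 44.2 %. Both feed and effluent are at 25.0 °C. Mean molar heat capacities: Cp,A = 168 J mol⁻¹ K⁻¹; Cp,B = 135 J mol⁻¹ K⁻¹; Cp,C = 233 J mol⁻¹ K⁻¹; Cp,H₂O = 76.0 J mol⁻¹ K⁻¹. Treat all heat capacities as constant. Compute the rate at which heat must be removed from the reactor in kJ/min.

Q_out = 70.9 kJ/min

Extent of reaction ξ = 0.442 × 642 = 283.76 mol/h
Reaction term: ξ·ΔH°_rxn = 283.76 × -15.0 = -4256.5 kJ/h
Q = ΔH = -4256.5 kJ/h = -1.1824 kW
Heat removed = 70.941 kJ/min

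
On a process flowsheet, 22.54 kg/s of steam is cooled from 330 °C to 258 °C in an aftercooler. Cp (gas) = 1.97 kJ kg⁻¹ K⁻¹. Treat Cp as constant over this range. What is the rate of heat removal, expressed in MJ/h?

Q = ṁ·Cp·ΔT = 22.54 × 1.97 × (258 − 330) = -3197.1 kJ/s
Cooling duty = 11509 MJ/h

Q_c = 11500 MJ/h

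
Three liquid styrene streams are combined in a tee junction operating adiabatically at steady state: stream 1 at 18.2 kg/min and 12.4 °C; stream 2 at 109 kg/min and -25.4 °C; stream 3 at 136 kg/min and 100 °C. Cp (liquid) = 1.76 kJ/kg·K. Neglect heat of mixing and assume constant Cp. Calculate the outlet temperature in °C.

Adiabatic, steady state ⇒ Σ ṁᵢCp,ᵢ(T_out − Tᵢ) = 0
Σ ṁᵢCp,ᵢTᵢ = 18.2×1.76×12.4 + 109×1.76×-25.4 + 136×1.76×100 = 19460
Σ ṁᵢCp,ᵢ = 18.2×1.76 + 109×1.76 + 136×1.76 = 463.23
T_out = 19460 / 463.23 = 42.01 °C

T_out = 42.0 °C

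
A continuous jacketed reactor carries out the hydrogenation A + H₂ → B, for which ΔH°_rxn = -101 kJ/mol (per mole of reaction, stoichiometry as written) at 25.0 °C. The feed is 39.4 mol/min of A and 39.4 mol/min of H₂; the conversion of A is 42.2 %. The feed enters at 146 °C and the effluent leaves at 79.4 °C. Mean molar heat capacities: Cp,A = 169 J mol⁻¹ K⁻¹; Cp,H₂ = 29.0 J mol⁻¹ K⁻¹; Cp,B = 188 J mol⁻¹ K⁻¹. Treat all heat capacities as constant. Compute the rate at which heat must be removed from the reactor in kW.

Extent of reaction ξ = 0.422 × 39.4 = 16.627 mol/min
Reaction term: ξ·ΔH°_rxn = 16.627 × -101 = -1679.3 kJ/min
Sensible, feed 146→25 °C: -943.95 kJ/min
Outlet flows (mol/min): A 22.773, H₂ 22.773, B 16.627
Sensible, products 25→79.4 °C: 415.34 kJ/min
Q = ΔH = -2207.9 kJ/min = -36.799 kW
Heat removed = 36.799 kW

Q_out = 36.8 kW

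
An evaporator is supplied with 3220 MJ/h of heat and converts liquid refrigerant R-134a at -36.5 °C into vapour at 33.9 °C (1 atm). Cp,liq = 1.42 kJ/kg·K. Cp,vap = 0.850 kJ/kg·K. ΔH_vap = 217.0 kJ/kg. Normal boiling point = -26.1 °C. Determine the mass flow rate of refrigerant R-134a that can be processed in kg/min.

ṁ = 190 kg/min

Δh = 1.42×(-26.1−-36.5) + 217.0 + 0.850×(33.9−-26.1) = 282.77 kJ/kg
Q = 3220 MJ/h = 894.44 kJ/s = 53667 kJ/min
ṁ = Q/Δh = 53667 / 282.77 = 189.79 kg/min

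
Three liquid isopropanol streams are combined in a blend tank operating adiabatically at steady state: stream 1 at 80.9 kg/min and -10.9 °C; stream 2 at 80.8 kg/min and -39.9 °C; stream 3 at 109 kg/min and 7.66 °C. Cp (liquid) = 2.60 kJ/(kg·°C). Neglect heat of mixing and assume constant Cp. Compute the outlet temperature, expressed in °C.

Adiabatic, steady state ⇒ Σ ṁᵢCp,ᵢ(T_out − Tᵢ) = 0
T_out = Σ ṁᵢCp,ᵢTᵢ / Σ ṁᵢCp,ᵢ
      = -8504.1 / 703.82 = -12.083 °C

T_out = -12.1 °C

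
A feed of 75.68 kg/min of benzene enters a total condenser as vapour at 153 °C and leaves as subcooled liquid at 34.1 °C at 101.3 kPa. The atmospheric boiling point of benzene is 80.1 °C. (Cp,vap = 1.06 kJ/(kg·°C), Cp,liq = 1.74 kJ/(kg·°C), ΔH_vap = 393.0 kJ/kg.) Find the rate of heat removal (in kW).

Q_c = 694 kW

vapour 153→80.1 °C: -77.274 kJ/kg
condensation at 80.1 °C: -393 kJ/kg
liquid 80.1→34.1 °C: -80.04 kJ/kg
Δh = -77.274 + -393 + -80.04 = -550.31 kJ/kg
Q = ṁ·Δh = 75.68 kg/min × -550.31 kJ/kg = -41648 kJ/min
|Q| = 694.13 kW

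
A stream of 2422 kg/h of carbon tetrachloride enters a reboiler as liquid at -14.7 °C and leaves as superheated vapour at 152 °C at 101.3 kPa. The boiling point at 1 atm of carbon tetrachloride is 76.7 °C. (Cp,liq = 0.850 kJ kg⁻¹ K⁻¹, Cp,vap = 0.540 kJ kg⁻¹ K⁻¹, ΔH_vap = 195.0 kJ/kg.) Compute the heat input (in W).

Q = 211000 W

liquid -14.7→76.7 °C: 77.69 kJ/kg
vaporisation at 76.7 °C: 195 kJ/kg
vapour 76.7→152 °C: 40.662 kJ/kg
Δh = 77.69 + 195 + 40.662 = 313.35 kJ/kg
Q = ṁ·Δh = 2422 kg/h × 313.35 kJ/kg = 758940 kJ/h
|Q| = 210.82 kW = 210820 W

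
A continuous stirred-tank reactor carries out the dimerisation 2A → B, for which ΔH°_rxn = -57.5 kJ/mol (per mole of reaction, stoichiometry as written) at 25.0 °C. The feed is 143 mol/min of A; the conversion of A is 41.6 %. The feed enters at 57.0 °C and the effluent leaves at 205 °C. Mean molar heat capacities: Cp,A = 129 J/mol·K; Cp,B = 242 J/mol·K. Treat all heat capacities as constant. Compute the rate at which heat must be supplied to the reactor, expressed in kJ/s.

Q_in = 15.6 kJ/s

Extent of reaction ξ = 0.416 × 143 / 2 = 29.744 mol/min
Reaction term: ξ·ΔH°_rxn = 29.744 × -57.5 = -1710.3 kJ/min
Sensible, feed 57.0→25 °C: -590.3 kJ/min
Outlet flows (mol/min): A 83.512, B 29.744
Sensible, products 25→205 °C: 3234.8 kJ/min
Q = ΔH = 934.21 kJ/min = 15.57 kW
Heat supplied = 15.57 kJ/s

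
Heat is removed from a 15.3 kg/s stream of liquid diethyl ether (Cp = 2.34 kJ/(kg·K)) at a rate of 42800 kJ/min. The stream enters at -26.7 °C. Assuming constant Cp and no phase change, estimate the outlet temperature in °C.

T_out = -46.6 °C

Q = 42800 kJ/min = 713.33 kJ/s
ΔT = Q/(ṁ·Cp) = 713.33/(15.3×2.34) = 19.924 K
T_out = -26.7 − 19.924 = -46.624 °C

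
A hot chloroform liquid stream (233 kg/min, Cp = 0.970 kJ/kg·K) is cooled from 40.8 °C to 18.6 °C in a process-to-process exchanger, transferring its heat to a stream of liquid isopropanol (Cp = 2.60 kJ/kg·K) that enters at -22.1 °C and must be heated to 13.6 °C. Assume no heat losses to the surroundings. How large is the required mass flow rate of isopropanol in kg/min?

ṁ_c = 54.1 kg/min

Heat released by hot stream: Q = 233 × 0.970 × (40.8 − 18.6) = 5017.4 kJ/min
Energy balance on cold side (adiabatic exchanger): Q = ṁ_c·Cp_c·(T_c,out − T_c,in)
ṁ_c = 5017.4 / [2.60 × (13.6 − -22.1)] = 54.055 kg/min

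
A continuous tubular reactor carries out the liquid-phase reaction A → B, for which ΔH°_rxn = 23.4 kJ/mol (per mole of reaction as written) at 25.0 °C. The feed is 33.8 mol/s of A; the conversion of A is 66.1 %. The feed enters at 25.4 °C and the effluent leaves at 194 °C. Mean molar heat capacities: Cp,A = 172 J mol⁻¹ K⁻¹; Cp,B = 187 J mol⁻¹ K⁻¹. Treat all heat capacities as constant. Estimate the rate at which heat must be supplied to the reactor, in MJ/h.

Extent of reaction ξ = 0.661 × 33.8 = 22.342 mol/s
Reaction term: ξ·ΔH°_rxn = 22.342 × 23.4 = 522.8 kJ/s
Sensible, feed 25.4→25 °C: -2.3254 kJ/s
Outlet flows (mol/s): A 11.458, B 22.342
Sensible, products 25→194 °C: 1039.1 kJ/s
Q = ΔH = 1559.6 kJ/s = 1559.6 kW
Heat supplied = 5614.6 MJ/h

Q_in = 5610 MJ/h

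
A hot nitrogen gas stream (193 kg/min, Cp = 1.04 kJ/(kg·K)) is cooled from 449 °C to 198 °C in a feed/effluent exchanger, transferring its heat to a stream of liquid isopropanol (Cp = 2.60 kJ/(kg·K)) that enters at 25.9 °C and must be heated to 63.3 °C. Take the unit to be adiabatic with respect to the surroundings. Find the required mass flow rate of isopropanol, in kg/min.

ṁ_c = 518 kg/min

Heat released by hot stream: Q = 193 × 1.04 × (449 − 198) = 50381 kJ/min
Energy balance on cold side (adiabatic exchanger): Q = ṁ_c·Cp_c·(T_c,out − T_c,in)
ṁ_c = 50381 / [2.60 × (63.3 − 25.9)] = 518.11 kg/min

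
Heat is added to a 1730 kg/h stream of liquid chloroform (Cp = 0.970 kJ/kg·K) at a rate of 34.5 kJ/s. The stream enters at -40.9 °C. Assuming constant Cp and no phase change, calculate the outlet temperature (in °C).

Q = 34.5 kJ/s = 124200 kJ/h
ΔT = Q/(ṁ·Cp) = 124200/(1730×0.970) = 74.012 K
T_out = -40.9 + 74.012 = 33.112 °C

T_out = 33.1 °C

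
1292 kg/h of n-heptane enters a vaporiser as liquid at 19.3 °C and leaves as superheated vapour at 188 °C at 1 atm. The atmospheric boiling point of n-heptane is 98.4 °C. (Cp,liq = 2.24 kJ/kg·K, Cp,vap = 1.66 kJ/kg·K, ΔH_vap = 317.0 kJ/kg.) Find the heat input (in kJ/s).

Q = 231 kJ/s

liquid 19.3→98.4 °C: 177.18 kJ/kg
vaporisation at 98.4 °C: 317 kJ/kg
vapour 98.4→188 °C: 148.74 kJ/kg
Δh = 177.18 + 317 + 148.74 = 642.92 kJ/kg
Q = ṁ·Δh = 1292 kg/h × 642.92 kJ/kg = 830650 kJ/h
|Q| = 230.74 kW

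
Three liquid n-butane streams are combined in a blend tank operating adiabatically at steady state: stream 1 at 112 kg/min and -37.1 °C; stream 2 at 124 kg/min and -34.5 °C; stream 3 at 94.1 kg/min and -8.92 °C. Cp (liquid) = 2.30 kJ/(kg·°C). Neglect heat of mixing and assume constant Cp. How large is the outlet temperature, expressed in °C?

Adiabatic, steady state ⇒ Σ ṁᵢCp,ᵢ(T_out − Tᵢ) = 0
T_out = Σ ṁᵢCp,ᵢTᵢ / Σ ṁᵢCp,ᵢ
      = -21327 / 759.23 = -28.09 °C

T_out = -28.1 °C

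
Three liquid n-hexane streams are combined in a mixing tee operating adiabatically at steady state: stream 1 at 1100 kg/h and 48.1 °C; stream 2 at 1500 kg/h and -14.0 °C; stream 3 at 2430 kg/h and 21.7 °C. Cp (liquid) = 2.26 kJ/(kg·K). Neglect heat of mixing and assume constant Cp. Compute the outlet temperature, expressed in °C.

T_out = 16.8 °C

No heat crosses the boundary, so H_out = H_in.
Σ ṁᵢCp,ᵢTᵢ = 1100×2.26×48.1 + 1500×2.26×-14.0 + 2430×2.26×21.7 = 191290
Σ ṁᵢCp,ᵢ = 1100×2.26 + 1500×2.26 + 2430×2.26 = 11368
T_out = 191290 / 11368 = 16.827 °C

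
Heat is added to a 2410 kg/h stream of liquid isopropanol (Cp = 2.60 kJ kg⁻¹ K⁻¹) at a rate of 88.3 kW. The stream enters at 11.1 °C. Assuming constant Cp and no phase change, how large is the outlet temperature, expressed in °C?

Q = 88.3 kW = 317880 kJ/h
ΔT = Q/(ṁ·Cp) = 317880/(2410×2.60) = 50.731 K
T_out = 11.1 + 50.731 = 61.831 °C

T_out = 61.8 °C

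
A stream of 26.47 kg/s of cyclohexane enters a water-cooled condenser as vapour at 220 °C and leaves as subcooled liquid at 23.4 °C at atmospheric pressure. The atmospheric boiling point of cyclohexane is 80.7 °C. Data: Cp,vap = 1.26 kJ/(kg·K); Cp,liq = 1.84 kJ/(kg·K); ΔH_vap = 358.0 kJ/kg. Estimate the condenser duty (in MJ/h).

Q_c = 60900 MJ/h

vapour 220→80.7 °C: -175.52 kJ/kg
condensation at 80.7 °C: -358 kJ/kg
liquid 80.7→23.4 °C: -105.43 kJ/kg
Δh = -175.52 + -358 + -105.43 = -638.95 kJ/kg
Q = ṁ·Δh = 26.47 kg/s × -638.95 kJ/kg = -16913 kJ/s
|Q| = 16913 kW = 60887 MJ/h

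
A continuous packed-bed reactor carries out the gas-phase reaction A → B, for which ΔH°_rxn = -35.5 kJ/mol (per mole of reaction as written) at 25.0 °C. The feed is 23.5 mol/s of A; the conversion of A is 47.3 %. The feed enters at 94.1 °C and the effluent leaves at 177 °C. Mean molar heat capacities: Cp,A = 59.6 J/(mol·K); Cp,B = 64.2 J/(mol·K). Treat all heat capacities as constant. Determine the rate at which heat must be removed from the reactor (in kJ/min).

Q_out = 16200 kJ/min

Extent of reaction ξ = 0.473 × 23.5 = 11.115 mol/s
Reaction term: ξ·ΔH°_rxn = 11.115 × -35.5 = -394.6 kJ/s
Sensible, feed 94.1→25 °C: -96.781 kJ/s
Outlet flows (mol/s): A 12.385, B 11.115
Sensible, products 25→177 °C: 220.66 kJ/s
Q = ΔH = -270.72 kJ/s = -270.72 kW
Heat removed = 16243 kJ/min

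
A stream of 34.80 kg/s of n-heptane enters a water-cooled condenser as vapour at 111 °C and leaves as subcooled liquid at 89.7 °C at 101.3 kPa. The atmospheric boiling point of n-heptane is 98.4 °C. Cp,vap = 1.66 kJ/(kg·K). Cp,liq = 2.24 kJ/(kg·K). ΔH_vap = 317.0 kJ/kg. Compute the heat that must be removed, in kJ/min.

Q_c = 746000 kJ/min

vapour 111→98.4 °C: -20.916 kJ/kg
condensation at 98.4 °C: -317 kJ/kg
liquid 98.4→89.7 °C: -19.488 kJ/kg
Δh = -20.916 + -317 + -19.488 = -357.4 kJ/kg
Q = ṁ·Δh = 34.80 kg/s × -357.4 kJ/kg = -12438 kJ/s
|Q| = 12438 kW = 746260 kJ/min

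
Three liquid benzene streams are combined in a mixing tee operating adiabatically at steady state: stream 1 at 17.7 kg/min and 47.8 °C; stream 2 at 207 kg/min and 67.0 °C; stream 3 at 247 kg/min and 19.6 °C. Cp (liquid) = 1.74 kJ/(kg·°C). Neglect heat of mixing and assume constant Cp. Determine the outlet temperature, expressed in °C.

Energy balance with Q = 0: Σ ṁᵢCp,ᵢ(T_out − Tᵢ) = 0
T_out = Σ ṁᵢCp,ᵢTᵢ / Σ ṁᵢCp,ᵢ
      = 34028 / 820.76 = 41.459 °C

T_out = 41.5 °C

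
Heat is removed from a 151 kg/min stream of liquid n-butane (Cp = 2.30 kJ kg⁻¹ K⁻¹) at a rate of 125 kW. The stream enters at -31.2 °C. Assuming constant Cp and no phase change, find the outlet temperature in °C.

Q = 125 kW = 7500 kJ/min
ΔT = Q/(ṁ·Cp) = 7500/(151×2.30) = 21.595 K
T_out = -31.2 − 21.595 = -52.795 °C

T_out = -52.8 °C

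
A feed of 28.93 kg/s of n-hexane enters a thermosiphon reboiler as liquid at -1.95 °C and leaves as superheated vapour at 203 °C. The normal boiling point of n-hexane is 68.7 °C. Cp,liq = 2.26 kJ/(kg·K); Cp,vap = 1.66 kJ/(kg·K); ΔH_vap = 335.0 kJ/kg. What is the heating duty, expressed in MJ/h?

Q = 74700 MJ/h

liquid -1.95→68.7 °C: 159.67 kJ/kg
vaporisation at 68.7 °C: 335 kJ/kg
vapour 68.7→203 °C: 222.94 kJ/kg
Δh = 159.67 + 335 + 222.94 = 717.61 kJ/kg
Q = ṁ·Δh = 28.93 kg/s × 717.61 kJ/kg = 20760 kJ/s
|Q| = 20760 kW = 74737 MJ/h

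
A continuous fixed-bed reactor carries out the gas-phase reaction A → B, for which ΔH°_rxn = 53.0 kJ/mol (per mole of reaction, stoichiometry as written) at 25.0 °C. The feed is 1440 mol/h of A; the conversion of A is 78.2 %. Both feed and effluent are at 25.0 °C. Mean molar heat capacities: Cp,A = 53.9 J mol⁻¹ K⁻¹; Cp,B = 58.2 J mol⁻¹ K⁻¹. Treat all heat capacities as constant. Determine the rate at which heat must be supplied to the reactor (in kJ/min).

Extent of reaction ξ = 0.782 × 1440 = 1126.1 mol/h
Reaction term: ξ·ΔH°_rxn = 1126.1 × 53.0 = 59682 kJ/h
Q = ΔH = 59682 kJ/h = 16.578 kW
Heat supplied = 994.7 kJ/min

Q_in = 995 kJ/min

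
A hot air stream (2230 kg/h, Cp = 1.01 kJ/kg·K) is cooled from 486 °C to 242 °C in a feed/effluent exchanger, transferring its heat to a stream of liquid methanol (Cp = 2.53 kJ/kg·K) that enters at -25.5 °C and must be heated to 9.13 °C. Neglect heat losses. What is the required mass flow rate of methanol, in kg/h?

ṁ_c = 6270 kg/h

Heat released by hot stream: Q = 2230 × 1.01 × (486 − 242) = 549560 kJ/h
Energy balance on cold side (adiabatic exchanger): Q = ṁ_c·Cp_c·(T_c,out − T_c,in)
ṁ_c = 549560 / [2.53 × (9.13 − -25.5)] = 6272.5 kg/h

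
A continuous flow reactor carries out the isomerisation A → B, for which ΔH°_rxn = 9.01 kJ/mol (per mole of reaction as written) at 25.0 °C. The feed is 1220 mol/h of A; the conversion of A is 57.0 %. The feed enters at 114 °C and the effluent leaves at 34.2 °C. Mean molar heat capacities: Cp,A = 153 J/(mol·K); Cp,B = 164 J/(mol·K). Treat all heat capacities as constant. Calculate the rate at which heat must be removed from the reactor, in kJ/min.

Q_out = 143 kJ/min

Extent of reaction ξ = 0.570 × 1220 = 695.4 mol/h
Reaction term: ξ·ΔH°_rxn = 695.4 × 9.01 = 6265.6 kJ/h
Sensible, feed 114→25 °C: -16613 kJ/h
Outlet flows (mol/h): A 524.6, B 695.4
Sensible, products 25→34.2 °C: 1787.6 kJ/h
Q = ΔH = -8559.5 kJ/h = -2.3776 kW
Heat removed = 142.66 kJ/min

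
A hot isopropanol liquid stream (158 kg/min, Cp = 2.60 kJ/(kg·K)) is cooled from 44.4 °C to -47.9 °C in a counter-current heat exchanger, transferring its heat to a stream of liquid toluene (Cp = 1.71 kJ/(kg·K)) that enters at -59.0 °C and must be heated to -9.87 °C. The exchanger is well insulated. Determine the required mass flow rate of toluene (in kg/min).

ṁ_c = 451 kg/min

Heat released by hot stream: Q = 158 × 2.60 × (44.4 − -47.9) = 37917 kJ/min
Energy balance on cold side (adiabatic exchanger): Q = ṁ_c·Cp_c·(T_c,out − T_c,in)
ṁ_c = 37917 / [1.71 × (-9.87 − -59.0)] = 451.32 kg/min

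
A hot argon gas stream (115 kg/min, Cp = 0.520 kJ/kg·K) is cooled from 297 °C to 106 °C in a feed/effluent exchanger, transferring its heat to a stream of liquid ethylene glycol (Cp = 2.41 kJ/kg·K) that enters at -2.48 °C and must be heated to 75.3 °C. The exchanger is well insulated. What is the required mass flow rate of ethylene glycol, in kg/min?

ṁ_c = 60.9 kg/min

Heat released by hot stream: Q = 115 × 0.520 × (297 − 106) = 11422 kJ/min
Energy balance on cold side (adiabatic exchanger): Q = ṁ_c·Cp_c·(T_c,out − T_c,in)
ṁ_c = 11422 / [2.41 × (75.3 − -2.48)] = 60.933 kg/min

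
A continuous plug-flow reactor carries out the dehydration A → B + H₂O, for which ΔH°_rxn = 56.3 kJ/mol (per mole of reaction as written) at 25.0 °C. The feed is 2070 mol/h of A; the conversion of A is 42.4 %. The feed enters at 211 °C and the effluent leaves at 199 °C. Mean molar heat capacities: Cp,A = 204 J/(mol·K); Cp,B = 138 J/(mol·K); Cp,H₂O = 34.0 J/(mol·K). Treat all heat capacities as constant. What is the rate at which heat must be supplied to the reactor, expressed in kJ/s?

Extent of reaction ξ = 0.424 × 2070 = 877.68 mol/h
Reaction term: ξ·ΔH°_rxn = 877.68 × 56.3 = 49413 kJ/h
Sensible, feed 211→25 °C: -78544 kJ/h
Outlet flows (mol/h): A 1192.3, B 877.68, H₂O 877.68
Sensible, products 25→199 °C: 68590 kJ/h
Q = ΔH = 39459 kJ/h = 10.961 kW
Heat supplied = 10.961 kJ/s

Q_in = 11.0 kJ/s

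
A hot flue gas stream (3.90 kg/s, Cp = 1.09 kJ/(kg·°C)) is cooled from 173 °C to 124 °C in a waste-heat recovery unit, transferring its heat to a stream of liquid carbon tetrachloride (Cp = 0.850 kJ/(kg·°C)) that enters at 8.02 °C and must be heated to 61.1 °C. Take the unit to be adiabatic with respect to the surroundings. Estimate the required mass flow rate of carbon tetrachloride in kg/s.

Heat released by hot stream: Q = 3.90 × 1.09 × (173 − 124) = 208.3 kJ/s
Energy balance on cold side (adiabatic exchanger): Q = ṁ_c·Cp_c·(T_c,out − T_c,in)
ṁ_c = 208.3 / [0.850 × (61.1 − 8.02)] = 4.6168 kg/s

ṁ_c = 4.62 kg/s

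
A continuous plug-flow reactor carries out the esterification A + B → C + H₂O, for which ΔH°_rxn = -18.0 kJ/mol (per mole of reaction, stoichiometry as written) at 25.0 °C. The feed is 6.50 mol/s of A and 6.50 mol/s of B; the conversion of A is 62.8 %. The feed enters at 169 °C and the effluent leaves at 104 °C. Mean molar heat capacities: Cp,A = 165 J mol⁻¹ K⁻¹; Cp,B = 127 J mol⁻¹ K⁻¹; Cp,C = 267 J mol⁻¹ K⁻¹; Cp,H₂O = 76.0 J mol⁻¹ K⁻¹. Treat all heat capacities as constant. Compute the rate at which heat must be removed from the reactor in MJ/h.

Q_out = 649 MJ/h

Extent of reaction ξ = 0.628 × 6.50 = 4.082 mol/s
Reaction term: ξ·ΔH°_rxn = 4.082 × -18.0 = -73.476 kJ/s
Sensible, feed 169→25 °C: -273.31 kJ/s
Outlet flows (mol/s): A 2.418, B 2.418, C 4.082, H₂O 4.082
Sensible, products 25→104 °C: 166.39 kJ/s
Q = ΔH = -180.4 kJ/s = -180.4 kW
Heat removed = 649.44 MJ/h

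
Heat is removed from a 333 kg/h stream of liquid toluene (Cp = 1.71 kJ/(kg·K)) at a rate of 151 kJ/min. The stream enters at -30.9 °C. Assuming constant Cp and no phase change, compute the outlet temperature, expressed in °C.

Q = 151 kJ/min = 9060 kJ/h
ΔT = Q/(ṁ·Cp) = 9060/(333×1.71) = 15.911 K
T_out = -30.9 − 15.911 = -46.811 °C

T_out = -46.8 °C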